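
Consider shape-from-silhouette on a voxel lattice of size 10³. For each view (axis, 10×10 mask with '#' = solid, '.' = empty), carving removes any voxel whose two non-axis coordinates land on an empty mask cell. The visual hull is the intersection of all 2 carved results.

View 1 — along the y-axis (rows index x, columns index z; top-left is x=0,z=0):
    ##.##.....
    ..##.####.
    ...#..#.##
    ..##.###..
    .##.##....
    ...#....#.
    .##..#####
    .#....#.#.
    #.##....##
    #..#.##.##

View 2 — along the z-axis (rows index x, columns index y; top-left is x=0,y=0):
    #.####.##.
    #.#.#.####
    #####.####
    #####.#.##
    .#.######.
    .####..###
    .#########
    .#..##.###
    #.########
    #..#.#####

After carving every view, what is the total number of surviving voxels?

initial block: 10^3 = 1000
[1] y-view keeps 46 columns → grid now 460
[2] z-view keeps 76 columns → grid now 356

356 voxels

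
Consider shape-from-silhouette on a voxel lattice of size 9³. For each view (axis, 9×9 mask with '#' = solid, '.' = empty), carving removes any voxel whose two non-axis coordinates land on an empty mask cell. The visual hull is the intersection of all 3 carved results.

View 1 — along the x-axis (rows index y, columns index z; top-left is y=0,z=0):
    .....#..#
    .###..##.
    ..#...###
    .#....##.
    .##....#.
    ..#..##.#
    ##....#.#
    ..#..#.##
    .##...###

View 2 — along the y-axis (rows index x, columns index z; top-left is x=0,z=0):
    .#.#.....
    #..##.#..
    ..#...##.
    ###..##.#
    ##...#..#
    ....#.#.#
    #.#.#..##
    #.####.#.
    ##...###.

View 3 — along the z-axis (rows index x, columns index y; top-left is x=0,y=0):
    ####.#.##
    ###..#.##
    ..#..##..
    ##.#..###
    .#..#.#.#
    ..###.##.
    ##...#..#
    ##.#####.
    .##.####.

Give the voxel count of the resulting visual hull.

start: 9×9×9 = 729 voxels
carve view 1 (along x, YZ-mask fill 34/81): 306 voxels remain
carve view 2 (along y, XZ-mask fill 38/81): 143 voxels remain
carve view 3 (along z, XY-mask fill 48/81): 81 voxels remain

|visual hull| = 81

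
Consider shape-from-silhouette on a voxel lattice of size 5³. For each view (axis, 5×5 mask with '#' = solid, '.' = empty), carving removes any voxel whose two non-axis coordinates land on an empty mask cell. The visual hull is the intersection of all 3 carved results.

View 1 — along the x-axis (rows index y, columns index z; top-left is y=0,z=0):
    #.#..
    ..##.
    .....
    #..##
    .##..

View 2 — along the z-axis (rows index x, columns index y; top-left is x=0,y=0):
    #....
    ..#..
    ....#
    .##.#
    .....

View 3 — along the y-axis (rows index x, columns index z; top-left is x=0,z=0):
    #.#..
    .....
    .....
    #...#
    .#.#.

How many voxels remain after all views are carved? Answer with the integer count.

|visual hull| = 2

full grid |V| = 125
carve view 1 (along x, YZ-mask fill 9/25): 45 voxels remain
carve view 2 (along z, XY-mask fill 6/25): 8 voxels remain
carve view 3 (along y, XZ-mask fill 6/25): 2 voxels remain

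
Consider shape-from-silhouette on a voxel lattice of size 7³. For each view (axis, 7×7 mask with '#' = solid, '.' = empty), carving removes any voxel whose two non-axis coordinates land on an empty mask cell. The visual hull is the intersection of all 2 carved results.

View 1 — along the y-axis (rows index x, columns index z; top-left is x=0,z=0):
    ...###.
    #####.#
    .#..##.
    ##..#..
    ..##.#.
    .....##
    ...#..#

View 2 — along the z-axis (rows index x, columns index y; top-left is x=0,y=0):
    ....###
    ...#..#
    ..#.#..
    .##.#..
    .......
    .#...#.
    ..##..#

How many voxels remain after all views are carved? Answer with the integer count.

voxel count = 46

full grid |V| = 343
  1. axis=1 (XZ plane), |mask|=22  ⇒  voxels=154
  2. axis=2 (XY plane), |mask|=15  ⇒  voxels=46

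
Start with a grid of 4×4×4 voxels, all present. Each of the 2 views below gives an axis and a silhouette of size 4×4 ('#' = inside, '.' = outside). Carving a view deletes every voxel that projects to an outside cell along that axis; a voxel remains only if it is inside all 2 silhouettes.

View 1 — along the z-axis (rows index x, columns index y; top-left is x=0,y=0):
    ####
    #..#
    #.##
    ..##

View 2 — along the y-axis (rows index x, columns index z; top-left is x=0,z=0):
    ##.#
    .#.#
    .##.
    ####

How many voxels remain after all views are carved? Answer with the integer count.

before carving: 64 voxels (4×4×4)
after view 1 [z-axis, 11 of 16 cells solid] → remaining = 44
after view 2 [y-axis, 11 of 16 cells solid] → remaining = 30

|visual hull| = 30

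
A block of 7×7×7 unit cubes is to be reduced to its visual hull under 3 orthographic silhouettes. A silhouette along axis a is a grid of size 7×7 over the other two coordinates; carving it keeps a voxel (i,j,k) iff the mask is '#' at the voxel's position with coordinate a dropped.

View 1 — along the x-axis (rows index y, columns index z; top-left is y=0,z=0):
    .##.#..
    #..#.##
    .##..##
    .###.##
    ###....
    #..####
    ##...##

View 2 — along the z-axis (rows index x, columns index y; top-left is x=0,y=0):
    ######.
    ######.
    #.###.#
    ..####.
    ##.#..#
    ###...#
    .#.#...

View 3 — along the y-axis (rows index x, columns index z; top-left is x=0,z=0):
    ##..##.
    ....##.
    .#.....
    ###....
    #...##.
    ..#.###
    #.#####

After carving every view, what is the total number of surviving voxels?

55 voxels

start: 7×7×7 = 343 voxels
  1. axis=0 (YZ plane), |mask|=28  ⇒  voxels=196
  2. axis=2 (XY plane), |mask|=31  ⇒  voxels=124
  3. axis=1 (XZ plane), |mask|=23  ⇒  voxels=55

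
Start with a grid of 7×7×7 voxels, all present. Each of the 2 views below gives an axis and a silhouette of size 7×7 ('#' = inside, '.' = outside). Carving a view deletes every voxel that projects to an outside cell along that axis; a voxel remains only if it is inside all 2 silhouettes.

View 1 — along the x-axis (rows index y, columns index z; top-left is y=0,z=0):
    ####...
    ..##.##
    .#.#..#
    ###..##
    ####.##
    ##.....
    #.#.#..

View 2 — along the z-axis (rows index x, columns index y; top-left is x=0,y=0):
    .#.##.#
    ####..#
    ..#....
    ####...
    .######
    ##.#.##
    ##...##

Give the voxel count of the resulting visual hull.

initial block: 7^3 = 343
[1] x-view keeps 27 columns → grid now 189
[2] z-view keeps 29 columns → grid now 110

|visual hull| = 110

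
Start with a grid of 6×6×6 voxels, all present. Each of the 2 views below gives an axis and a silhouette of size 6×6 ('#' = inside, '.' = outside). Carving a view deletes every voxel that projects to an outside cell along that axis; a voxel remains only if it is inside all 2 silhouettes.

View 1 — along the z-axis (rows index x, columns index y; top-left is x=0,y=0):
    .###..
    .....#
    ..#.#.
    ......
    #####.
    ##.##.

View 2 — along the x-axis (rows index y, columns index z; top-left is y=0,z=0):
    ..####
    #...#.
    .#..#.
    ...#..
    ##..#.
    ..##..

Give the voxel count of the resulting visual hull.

|visual hull| = 34

before carving: 216 voxels (6×6×6)
V1 z: intersect with XY mask (15 set) -- 90 left
V2 x: intersect with YZ mask (14 set) -- 34 left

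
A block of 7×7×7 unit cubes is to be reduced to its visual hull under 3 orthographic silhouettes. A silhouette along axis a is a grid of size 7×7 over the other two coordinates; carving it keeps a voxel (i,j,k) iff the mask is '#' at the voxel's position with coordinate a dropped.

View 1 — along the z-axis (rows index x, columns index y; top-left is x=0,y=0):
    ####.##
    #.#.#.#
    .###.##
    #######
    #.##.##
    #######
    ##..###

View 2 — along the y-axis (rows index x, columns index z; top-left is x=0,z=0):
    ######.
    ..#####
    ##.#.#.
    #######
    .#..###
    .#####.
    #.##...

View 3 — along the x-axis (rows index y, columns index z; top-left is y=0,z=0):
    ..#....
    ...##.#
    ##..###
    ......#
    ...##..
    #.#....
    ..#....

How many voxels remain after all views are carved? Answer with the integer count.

start: 7×7×7 = 343 voxels
[1] z-view keeps 39 columns → grid now 273
[2] y-view keeps 34 columns → grid now 195
[3] x-view keeps 15 columns → grid now 58

remaining voxels: 58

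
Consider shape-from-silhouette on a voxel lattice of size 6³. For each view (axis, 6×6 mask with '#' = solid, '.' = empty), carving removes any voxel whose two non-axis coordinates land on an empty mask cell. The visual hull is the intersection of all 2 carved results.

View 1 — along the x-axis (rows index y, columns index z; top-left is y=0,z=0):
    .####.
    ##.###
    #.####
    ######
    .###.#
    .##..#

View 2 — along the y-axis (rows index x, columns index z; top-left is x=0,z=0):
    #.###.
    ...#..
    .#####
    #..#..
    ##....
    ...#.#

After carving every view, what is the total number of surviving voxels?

remaining voxels: 72

full grid |V| = 216
step 1: project along x, AND mask (27/36) → |grid| = 162
step 2: project along y, AND mask (16/36) → |grid| = 72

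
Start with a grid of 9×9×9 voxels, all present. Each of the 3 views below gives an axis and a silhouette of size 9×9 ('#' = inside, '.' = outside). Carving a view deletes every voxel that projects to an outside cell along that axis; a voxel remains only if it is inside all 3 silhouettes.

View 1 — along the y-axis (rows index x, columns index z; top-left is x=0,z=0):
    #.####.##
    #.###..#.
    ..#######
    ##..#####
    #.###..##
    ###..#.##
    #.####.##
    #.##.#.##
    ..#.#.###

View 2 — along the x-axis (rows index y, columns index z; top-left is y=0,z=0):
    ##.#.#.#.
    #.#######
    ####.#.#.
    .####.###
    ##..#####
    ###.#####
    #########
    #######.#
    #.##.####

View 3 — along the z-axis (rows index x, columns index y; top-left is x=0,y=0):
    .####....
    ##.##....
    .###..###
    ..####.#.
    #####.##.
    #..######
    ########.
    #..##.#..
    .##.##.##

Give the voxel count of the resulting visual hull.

257 voxels

before carving: 729 voxels (9×9×9)
after view 1 [y-axis, 56 of 81 cells solid] → remaining = 504
after view 2 [x-axis, 65 of 81 cells solid] → remaining = 407
after view 3 [z-axis, 51 of 81 cells solid] → remaining = 257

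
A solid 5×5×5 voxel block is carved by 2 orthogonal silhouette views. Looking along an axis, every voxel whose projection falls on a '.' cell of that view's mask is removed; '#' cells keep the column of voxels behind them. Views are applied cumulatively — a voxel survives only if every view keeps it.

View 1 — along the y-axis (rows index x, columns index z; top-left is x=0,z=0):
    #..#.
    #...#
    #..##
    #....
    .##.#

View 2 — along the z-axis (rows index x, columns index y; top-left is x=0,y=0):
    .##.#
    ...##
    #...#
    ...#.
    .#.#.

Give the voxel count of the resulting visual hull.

start: 5×5×5 = 125 voxels
  1. axis=1 (XZ plane), |mask|=11  ⇒  voxels=55
  2. axis=2 (XY plane), |mask|=10  ⇒  voxels=23

23 voxels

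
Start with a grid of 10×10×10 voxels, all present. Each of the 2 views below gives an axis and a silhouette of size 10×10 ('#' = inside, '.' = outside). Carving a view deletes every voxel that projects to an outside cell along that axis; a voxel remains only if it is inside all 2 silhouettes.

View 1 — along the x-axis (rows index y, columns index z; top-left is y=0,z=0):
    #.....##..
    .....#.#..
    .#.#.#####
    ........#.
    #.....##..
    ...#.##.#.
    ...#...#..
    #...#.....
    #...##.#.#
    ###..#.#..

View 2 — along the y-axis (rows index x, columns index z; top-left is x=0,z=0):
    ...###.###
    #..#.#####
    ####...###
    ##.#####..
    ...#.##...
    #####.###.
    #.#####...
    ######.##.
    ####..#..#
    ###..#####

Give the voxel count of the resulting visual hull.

start: 10×10×10 = 1000 voxels
carve view 1 (along x, YZ-mask fill 34/100): 340 voxels remain
carve view 2 (along y, XZ-mask fill 66/100): 235 voxels remain

235 voxels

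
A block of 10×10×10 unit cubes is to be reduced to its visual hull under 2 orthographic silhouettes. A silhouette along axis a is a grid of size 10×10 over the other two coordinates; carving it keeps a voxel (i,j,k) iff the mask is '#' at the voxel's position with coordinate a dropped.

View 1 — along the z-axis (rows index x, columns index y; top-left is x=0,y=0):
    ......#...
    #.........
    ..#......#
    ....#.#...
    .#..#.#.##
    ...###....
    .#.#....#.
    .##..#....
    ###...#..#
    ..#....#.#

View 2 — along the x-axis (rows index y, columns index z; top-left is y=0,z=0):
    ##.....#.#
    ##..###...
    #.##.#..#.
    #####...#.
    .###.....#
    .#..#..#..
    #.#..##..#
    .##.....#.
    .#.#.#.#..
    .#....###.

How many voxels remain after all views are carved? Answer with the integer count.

remaining voxels: 125

before carving: 1000 voxels (10×10×10)
V1 z: intersect with XY mask (28 set) -- 280 left
V2 x: intersect with YZ mask (43 set) -- 125 left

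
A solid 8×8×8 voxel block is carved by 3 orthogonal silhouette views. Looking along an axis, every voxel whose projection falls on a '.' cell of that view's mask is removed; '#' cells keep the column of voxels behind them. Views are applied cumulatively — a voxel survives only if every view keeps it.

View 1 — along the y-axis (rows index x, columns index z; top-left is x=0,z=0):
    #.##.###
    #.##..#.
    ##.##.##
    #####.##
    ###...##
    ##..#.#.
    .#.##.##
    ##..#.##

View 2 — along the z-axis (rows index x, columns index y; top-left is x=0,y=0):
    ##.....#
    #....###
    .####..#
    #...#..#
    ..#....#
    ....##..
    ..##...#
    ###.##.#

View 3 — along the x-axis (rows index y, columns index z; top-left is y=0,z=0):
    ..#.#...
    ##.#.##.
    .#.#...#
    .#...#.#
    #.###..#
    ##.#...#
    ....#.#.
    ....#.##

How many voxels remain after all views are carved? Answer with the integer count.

before carving: 512 voxels (8×8×8)
  1. axis=1 (XZ plane), |mask|=42  ⇒  voxels=336
  2. axis=2 (XY plane), |mask|=28  ⇒  voxels=148
  3. axis=0 (YZ plane), |mask|=27  ⇒  voxels=69

voxel count = 69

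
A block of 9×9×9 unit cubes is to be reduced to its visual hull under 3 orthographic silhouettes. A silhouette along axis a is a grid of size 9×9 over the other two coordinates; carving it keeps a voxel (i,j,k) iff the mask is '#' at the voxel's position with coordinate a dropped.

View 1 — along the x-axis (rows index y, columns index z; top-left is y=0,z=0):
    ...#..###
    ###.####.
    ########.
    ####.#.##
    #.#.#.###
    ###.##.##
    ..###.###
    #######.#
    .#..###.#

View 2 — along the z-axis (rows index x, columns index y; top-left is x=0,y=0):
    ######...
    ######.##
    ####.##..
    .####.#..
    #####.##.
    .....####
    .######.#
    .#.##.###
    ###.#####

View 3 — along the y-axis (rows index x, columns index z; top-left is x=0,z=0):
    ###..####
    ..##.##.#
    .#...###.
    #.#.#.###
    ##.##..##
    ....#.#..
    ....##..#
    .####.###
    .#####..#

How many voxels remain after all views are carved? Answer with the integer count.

start: 9×9×9 = 729 voxels
[1] x-view keeps 58 columns → grid now 522
[2] z-view keeps 57 columns → grid now 372
[3] y-view keeps 46 columns → grid now 220

voxel count = 220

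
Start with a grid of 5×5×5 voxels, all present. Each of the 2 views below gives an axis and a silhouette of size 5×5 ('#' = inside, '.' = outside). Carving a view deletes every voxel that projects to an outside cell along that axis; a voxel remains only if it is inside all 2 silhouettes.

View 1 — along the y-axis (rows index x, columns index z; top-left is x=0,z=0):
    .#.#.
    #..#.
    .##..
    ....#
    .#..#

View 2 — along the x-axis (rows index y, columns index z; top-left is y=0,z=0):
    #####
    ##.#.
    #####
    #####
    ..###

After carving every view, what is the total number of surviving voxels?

initial block: 5^3 = 125
V1 y: intersect with XZ mask (9 set) -- 45 left
V2 x: intersect with YZ mask (21 set) -- 38 left

38 voxels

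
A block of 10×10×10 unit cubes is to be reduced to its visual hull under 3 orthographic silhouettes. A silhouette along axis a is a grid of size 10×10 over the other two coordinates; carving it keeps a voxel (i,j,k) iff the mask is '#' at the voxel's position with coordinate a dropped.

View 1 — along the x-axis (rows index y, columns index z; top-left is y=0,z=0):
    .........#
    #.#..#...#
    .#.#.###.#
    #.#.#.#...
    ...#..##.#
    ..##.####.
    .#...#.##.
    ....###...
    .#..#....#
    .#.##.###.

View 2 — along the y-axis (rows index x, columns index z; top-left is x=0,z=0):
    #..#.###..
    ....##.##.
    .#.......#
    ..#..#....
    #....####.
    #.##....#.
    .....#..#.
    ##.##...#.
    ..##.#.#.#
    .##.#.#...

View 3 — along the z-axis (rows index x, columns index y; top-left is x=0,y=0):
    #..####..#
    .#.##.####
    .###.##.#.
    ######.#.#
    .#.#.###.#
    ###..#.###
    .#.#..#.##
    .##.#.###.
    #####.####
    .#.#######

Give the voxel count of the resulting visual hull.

full grid |V| = 1000
V1 x: intersect with YZ mask (41 set) -- 410 left
V2 y: intersect with XZ mask (38 set) -- 153 left
V3 z: intersect with XY mask (68 set) -- 109 left

|visual hull| = 109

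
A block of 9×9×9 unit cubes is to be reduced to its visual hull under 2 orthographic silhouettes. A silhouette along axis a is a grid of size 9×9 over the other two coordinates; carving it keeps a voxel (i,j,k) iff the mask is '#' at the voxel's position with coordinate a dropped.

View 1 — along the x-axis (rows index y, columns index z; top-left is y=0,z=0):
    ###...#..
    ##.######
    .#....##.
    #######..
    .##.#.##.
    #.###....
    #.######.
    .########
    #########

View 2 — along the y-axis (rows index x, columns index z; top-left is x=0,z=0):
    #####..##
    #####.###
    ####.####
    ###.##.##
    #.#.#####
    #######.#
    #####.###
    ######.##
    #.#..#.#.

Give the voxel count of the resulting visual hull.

voxel count = 393

initial block: 9^3 = 729
after view 1 [x-axis, 55 of 81 cells solid] → remaining = 495
after view 2 [y-axis, 65 of 81 cells solid] → remaining = 393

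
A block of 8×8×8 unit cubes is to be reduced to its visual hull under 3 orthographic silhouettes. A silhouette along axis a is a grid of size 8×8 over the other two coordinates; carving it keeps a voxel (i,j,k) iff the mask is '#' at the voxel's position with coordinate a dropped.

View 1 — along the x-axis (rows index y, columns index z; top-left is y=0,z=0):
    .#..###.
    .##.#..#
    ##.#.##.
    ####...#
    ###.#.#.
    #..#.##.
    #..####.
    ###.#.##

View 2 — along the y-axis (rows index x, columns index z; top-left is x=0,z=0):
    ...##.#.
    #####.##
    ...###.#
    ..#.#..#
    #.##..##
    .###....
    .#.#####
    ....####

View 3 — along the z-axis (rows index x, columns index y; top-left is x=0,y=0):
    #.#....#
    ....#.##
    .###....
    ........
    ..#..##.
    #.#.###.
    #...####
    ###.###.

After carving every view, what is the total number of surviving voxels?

75 voxels

full grid |V| = 512
  1. axis=0 (YZ plane), |mask|=38  ⇒  voxels=304
  2. axis=1 (XZ plane), |mask|=35  ⇒  voxels=160
  3. axis=2 (XY plane), |mask|=28  ⇒  voxels=75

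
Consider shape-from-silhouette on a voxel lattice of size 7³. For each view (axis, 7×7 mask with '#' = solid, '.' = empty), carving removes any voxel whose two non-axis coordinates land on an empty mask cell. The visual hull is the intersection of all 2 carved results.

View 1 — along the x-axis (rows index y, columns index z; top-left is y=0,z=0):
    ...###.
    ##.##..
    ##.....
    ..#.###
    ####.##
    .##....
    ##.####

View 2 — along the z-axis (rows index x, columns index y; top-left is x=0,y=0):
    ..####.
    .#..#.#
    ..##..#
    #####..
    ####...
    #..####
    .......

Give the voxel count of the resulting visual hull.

before carving: 343 voxels (7×7×7)
V1 x: intersect with YZ mask (27 set) -- 189 left
V2 z: intersect with XY mask (24 set) -- 95 left

95 voxels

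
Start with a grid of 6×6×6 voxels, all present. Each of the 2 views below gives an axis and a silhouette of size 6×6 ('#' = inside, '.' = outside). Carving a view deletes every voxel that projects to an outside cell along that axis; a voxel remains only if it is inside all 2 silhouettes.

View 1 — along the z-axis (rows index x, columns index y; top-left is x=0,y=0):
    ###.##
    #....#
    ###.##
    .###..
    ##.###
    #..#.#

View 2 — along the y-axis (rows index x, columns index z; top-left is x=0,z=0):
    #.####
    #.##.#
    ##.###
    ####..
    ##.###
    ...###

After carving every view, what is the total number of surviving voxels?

full grid |V| = 216
step 1: project along z, AND mask (23/36) → |grid| = 138
step 2: project along y, AND mask (26/36) → |grid| = 104

104 voxels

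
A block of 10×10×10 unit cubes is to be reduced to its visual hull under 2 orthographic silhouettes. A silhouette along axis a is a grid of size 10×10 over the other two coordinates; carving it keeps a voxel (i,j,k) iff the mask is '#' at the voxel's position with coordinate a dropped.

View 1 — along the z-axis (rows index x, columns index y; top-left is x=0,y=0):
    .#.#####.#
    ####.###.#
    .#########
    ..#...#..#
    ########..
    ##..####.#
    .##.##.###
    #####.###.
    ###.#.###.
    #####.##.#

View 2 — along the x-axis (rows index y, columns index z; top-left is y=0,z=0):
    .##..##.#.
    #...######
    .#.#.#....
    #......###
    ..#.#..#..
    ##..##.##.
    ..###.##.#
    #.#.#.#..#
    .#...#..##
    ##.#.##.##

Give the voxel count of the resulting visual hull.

365 voxels

full grid |V| = 1000
[1] z-view keeps 72 columns → grid now 720
[2] x-view keeps 50 columns → grid now 365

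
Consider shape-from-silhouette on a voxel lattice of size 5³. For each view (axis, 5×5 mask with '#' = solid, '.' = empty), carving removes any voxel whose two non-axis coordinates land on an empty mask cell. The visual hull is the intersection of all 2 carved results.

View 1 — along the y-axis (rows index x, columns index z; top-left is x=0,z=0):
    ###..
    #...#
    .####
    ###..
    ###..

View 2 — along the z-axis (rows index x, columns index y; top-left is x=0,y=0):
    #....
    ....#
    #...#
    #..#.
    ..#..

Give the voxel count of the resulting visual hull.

voxel count = 22

start: 5×5×5 = 125 voxels
after view 1 [y-axis, 15 of 25 cells solid] → remaining = 75
after view 2 [z-axis, 7 of 25 cells solid] → remaining = 22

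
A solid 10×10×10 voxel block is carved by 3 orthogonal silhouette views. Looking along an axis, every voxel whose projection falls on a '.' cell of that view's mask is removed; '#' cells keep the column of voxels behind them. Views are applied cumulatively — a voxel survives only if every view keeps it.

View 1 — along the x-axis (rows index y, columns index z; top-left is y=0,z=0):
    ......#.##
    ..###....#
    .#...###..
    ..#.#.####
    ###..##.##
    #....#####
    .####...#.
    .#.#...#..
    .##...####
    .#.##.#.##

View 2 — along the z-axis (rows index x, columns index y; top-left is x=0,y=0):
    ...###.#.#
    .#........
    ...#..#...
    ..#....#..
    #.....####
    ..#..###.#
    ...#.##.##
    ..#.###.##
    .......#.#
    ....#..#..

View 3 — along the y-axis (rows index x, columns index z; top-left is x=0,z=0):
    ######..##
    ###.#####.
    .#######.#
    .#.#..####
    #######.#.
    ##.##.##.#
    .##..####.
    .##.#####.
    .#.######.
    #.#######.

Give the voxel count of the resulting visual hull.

|visual hull| = 134

before carving: 1000 voxels (10×10×10)
carve view 1 (along x, YZ-mask fill 50/100): 500 voxels remain
carve view 2 (along z, XY-mask fill 35/100): 179 voxels remain
carve view 3 (along y, XZ-mask fill 73/100): 134 voxels remain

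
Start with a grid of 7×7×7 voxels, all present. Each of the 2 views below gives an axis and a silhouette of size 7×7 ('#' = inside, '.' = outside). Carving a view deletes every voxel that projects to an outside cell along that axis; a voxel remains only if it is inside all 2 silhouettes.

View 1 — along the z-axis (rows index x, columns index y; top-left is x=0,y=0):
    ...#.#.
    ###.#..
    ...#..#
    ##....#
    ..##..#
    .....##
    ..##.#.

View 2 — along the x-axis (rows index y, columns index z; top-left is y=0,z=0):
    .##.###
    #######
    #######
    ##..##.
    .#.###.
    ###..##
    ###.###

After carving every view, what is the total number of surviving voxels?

before carving: 343 voxels (7×7×7)
V1 z: intersect with XY mask (19 set) -- 133 left
V2 x: intersect with YZ mask (38 set) -- 104 left

remaining voxels: 104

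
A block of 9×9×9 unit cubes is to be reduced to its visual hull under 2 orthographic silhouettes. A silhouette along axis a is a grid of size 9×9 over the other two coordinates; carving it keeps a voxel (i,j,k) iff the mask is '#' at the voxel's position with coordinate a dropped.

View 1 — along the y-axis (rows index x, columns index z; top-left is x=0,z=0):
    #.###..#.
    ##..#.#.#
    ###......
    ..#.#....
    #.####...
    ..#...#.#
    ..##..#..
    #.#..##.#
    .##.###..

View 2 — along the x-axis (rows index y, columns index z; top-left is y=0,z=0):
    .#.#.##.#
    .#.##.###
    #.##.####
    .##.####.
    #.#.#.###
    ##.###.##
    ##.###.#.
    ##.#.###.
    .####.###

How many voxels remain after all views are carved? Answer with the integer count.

initial block: 9^3 = 729
[1] y-view keeps 36 columns → grid now 324
[2] x-view keeps 56 columns → grid now 208

208 voxels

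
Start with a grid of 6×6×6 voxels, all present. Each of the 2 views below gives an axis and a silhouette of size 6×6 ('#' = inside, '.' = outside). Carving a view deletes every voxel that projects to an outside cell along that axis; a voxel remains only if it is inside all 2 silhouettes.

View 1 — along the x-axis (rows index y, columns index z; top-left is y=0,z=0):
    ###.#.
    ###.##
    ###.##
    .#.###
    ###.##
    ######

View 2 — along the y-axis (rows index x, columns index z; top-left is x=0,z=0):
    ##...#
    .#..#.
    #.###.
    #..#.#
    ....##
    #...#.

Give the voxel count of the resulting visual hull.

|visual hull| = 80

full grid |V| = 216
[1] x-view keeps 29 columns → grid now 174
[2] y-view keeps 16 columns → grid now 80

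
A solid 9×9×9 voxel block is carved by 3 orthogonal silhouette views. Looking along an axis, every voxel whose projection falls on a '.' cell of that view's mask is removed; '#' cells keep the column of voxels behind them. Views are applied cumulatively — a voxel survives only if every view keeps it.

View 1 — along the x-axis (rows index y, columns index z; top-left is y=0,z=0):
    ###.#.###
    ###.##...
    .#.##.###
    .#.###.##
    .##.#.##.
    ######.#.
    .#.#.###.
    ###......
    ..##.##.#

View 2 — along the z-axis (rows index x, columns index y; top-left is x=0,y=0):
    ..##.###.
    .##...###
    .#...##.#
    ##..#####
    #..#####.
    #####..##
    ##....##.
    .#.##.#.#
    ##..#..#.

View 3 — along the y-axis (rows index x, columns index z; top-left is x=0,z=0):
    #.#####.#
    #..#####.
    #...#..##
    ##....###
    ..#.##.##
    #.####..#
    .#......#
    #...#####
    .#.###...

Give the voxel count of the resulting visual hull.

initial block: 9^3 = 729
step 1: project along x, AND mask (49/81) → |grid| = 441
step 2: project along z, AND mask (47/81) → |grid| = 246
step 3: project along y, AND mask (45/81) → |grid| = 130

130 voxels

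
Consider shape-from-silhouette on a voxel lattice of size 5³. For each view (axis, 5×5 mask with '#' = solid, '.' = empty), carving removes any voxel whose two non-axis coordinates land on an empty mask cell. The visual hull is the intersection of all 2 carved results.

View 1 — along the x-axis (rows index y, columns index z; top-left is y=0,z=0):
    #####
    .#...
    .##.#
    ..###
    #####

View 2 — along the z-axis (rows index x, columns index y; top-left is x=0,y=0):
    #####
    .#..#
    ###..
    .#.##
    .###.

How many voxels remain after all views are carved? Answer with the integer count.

48 voxels

initial block: 5^3 = 125
after view 1 [x-axis, 17 of 25 cells solid] → remaining = 85
after view 2 [z-axis, 16 of 25 cells solid] → remaining = 48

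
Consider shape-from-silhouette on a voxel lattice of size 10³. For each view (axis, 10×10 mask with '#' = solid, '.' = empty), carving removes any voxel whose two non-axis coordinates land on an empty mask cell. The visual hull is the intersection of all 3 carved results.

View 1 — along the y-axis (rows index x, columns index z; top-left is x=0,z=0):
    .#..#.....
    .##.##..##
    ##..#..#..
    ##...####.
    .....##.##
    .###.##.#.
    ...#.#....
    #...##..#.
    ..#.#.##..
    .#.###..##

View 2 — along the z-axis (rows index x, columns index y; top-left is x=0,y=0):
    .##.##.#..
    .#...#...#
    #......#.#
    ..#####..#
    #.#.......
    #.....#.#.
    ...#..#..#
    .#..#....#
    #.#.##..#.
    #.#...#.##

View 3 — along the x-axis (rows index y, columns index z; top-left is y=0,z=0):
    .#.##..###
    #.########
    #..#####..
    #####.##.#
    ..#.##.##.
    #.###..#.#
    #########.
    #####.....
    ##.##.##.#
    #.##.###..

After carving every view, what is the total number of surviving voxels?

remaining voxels: 110

full grid |V| = 1000
after view 1 [y-axis, 44 of 100 cells solid] → remaining = 440
after view 2 [z-axis, 38 of 100 cells solid] → remaining = 170
after view 3 [x-axis, 67 of 100 cells solid] → remaining = 110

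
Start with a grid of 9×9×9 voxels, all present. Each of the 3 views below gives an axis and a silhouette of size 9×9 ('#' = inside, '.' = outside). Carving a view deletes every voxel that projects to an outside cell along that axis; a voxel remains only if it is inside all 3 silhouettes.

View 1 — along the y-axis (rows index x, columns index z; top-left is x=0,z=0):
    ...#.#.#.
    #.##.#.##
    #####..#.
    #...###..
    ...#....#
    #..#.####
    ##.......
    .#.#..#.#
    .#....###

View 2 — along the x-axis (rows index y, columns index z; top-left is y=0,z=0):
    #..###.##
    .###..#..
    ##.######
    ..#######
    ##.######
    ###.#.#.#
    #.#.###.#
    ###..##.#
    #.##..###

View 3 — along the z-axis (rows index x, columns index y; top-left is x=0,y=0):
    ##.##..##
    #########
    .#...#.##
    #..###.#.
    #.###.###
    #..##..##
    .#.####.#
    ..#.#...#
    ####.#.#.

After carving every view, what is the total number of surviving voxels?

before carving: 729 voxels (9×9×9)
V1 y: intersect with XZ mask (37 set) -- 333 left
V2 x: intersect with YZ mask (57 set) -- 236 left
V3 z: intersect with XY mask (51 set) -- 153 left

153 voxels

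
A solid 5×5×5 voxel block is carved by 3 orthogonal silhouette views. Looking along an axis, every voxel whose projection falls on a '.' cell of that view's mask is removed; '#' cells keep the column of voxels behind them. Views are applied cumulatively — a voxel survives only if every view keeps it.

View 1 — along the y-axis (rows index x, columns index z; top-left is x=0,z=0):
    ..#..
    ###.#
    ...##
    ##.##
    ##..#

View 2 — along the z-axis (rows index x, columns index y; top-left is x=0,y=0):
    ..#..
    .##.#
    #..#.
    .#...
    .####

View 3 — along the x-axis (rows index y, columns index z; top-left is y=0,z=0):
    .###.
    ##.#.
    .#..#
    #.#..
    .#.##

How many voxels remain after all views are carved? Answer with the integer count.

17 voxels

before carving: 125 voxels (5×5×5)
[1] y-view keeps 14 columns → grid now 70
[2] z-view keeps 11 columns → grid now 33
[3] x-view keeps 13 columns → grid now 17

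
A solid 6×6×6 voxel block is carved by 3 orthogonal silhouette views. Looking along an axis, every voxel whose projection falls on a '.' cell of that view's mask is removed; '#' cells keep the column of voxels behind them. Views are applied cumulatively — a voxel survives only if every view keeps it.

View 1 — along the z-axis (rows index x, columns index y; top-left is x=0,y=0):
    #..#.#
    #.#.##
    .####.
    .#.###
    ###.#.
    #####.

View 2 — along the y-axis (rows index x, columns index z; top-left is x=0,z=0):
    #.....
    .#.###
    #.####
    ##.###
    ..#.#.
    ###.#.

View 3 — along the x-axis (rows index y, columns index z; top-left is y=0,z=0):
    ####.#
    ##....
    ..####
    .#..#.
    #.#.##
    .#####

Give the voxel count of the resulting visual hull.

remaining voxels: 51

start: 6×6×6 = 216 voxels
  1. axis=2 (XY plane), |mask|=24  ⇒  voxels=144
  2. axis=1 (XZ plane), |mask|=21  ⇒  voxels=87
  3. axis=0 (YZ plane), |mask|=22  ⇒  voxels=51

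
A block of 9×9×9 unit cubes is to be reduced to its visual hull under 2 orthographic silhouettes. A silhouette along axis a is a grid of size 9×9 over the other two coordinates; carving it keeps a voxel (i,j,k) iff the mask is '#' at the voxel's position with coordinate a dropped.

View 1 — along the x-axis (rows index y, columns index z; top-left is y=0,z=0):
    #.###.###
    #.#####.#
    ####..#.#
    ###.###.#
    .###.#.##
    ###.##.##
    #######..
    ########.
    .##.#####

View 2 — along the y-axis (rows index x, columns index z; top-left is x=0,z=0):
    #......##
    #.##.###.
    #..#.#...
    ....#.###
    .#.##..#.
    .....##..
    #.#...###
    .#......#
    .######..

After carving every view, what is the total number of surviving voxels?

voxel count = 237

full grid |V| = 729
[1] x-view keeps 62 columns → grid now 558
[2] y-view keeps 35 columns → grid now 237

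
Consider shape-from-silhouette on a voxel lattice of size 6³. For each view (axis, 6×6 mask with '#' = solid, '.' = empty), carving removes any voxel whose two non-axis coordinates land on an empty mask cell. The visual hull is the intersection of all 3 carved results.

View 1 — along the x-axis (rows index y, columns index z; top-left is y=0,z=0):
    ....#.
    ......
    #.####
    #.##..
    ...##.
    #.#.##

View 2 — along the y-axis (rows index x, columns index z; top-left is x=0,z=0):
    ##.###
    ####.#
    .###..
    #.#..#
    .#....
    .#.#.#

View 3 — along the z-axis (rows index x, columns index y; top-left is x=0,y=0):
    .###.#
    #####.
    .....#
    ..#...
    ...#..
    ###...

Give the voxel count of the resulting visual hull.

|visual hull| = 23

before carving: 216 voxels (6×6×6)
carve view 1 (along x, YZ-mask fill 15/36): 90 voxels remain
carve view 2 (along y, XZ-mask fill 20/36): 42 voxels remain
carve view 3 (along z, XY-mask fill 15/36): 23 voxels remain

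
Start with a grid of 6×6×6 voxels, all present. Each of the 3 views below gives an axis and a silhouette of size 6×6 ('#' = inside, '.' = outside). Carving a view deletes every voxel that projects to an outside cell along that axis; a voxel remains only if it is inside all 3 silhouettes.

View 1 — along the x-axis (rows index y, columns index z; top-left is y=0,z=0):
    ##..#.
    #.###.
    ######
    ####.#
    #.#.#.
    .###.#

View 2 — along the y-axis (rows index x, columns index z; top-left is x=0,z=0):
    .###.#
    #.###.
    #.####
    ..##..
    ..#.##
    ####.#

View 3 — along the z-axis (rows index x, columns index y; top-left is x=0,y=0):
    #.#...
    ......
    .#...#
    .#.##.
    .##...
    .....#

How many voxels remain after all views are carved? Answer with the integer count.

initial block: 6^3 = 216
after view 1 [x-axis, 25 of 36 cells solid] → remaining = 150
after view 2 [y-axis, 23 of 36 cells solid] → remaining = 97
after view 3 [z-axis, 10 of 36 cells solid] → remaining = 26

|visual hull| = 26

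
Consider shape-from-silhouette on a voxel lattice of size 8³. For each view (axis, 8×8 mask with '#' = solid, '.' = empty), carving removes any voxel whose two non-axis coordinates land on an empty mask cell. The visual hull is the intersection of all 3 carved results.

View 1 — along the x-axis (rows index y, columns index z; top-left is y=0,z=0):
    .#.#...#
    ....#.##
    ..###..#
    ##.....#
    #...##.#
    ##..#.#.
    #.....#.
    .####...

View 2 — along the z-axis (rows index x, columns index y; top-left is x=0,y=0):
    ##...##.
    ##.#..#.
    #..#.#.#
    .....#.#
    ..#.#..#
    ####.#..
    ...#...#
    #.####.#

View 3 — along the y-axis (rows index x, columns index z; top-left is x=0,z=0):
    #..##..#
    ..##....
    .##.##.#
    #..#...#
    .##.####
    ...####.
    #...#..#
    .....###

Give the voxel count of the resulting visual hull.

|visual hull| = 44

start: 8×8×8 = 512 voxels
after view 1 [x-axis, 27 of 64 cells solid] → remaining = 216
after view 2 [z-axis, 30 of 64 cells solid] → remaining = 103
after view 3 [y-axis, 30 of 64 cells solid] → remaining = 44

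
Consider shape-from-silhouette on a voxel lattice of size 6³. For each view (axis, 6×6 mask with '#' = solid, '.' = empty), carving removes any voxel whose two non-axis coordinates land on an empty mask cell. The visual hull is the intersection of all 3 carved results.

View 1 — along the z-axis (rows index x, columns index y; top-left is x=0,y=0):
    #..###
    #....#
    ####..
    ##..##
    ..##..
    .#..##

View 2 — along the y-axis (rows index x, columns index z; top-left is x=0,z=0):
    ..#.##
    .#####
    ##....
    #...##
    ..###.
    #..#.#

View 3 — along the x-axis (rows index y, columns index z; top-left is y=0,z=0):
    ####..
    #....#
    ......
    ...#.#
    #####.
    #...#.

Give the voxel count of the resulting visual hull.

start: 6×6×6 = 216 voxels
[1] z-view keeps 19 columns → grid now 114
[2] y-view keeps 19 columns → grid now 57
[3] x-view keeps 15 columns → grid now 25

25 voxels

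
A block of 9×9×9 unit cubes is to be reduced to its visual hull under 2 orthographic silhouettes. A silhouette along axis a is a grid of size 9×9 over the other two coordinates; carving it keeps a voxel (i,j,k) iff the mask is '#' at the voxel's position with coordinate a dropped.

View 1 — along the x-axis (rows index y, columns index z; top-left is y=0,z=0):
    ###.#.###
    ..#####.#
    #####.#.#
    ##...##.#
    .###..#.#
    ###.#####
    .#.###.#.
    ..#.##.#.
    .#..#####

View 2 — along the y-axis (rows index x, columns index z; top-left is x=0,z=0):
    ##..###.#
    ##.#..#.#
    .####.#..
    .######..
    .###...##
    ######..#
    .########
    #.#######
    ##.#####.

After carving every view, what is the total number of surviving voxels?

remaining voxels: 340

before carving: 729 voxels (9×9×9)
carve view 1 (along x, YZ-mask fill 53/81): 477 voxels remain
carve view 2 (along y, XZ-mask fill 57/81): 340 voxels remain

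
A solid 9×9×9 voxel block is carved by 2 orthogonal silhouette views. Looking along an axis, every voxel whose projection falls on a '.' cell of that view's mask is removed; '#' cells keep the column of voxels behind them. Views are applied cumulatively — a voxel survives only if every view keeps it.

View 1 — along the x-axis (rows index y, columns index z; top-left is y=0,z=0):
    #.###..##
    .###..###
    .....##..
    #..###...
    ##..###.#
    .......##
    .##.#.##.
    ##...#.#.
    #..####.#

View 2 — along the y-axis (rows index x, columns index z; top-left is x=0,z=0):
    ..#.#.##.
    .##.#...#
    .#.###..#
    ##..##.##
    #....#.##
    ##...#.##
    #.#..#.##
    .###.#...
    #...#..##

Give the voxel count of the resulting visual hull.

|visual hull| = 190

before carving: 729 voxels (9×9×9)
after view 1 [x-axis, 41 of 81 cells solid] → remaining = 369
after view 2 [y-axis, 41 of 81 cells solid] → remaining = 190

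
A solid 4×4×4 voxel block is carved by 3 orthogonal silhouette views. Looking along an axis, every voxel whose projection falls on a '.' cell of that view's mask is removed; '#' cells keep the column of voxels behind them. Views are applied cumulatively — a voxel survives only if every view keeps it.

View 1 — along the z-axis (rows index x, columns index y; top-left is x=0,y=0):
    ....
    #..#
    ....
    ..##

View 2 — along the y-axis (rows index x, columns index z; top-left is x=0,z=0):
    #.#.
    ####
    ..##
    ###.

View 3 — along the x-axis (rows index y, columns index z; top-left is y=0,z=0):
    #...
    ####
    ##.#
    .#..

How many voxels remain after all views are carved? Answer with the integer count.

remaining voxels: 5

start: 4×4×4 = 64 voxels
step 1: project along z, AND mask (4/16) → |grid| = 16
step 2: project along y, AND mask (11/16) → |grid| = 14
step 3: project along x, AND mask (9/16) → |grid| = 5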